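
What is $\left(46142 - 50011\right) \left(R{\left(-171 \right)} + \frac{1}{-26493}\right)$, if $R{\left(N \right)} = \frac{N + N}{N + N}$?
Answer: $- \frac{102497548}{26493} \approx -3868.9$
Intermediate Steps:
$R{\left(N \right)} = 1$ ($R{\left(N \right)} = \frac{2 N}{2 N} = 2 N \frac{1}{2 N} = 1$)
$\left(46142 - 50011\right) \left(R{\left(-171 \right)} + \frac{1}{-26493}\right) = \left(46142 - 50011\right) \left(1 + \frac{1}{-26493}\right) = - 3869 \left(1 - \frac{1}{26493}\right) = \left(-3869\right) \frac{26492}{26493} = - \frac{102497548}{26493}$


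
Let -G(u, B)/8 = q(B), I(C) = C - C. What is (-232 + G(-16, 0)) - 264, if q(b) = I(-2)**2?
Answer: -496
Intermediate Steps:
I(C) = 0
q(b) = 0 (q(b) = 0**2 = 0)
G(u, B) = 0 (G(u, B) = -8*0 = 0)
(-232 + G(-16, 0)) - 264 = (-232 + 0) - 264 = -232 - 264 = -496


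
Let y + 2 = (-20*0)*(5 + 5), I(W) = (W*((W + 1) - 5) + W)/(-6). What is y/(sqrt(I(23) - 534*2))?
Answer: I*sqrt(10302)/1717 ≈ 0.059114*I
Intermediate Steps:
I(W) = -W/6 - W*(-4 + W)/6 (I(W) = (W*((1 + W) - 5) + W)*(-1/6) = (W*(-4 + W) + W)*(-1/6) = (W + W*(-4 + W))*(-1/6) = -W/6 - W*(-4 + W)/6)
y = -2 (y = -2 + (-20*0)*(5 + 5) = -2 + 0*10 = -2 + 0 = -2)
y/(sqrt(I(23) - 534*2)) = -2/sqrt((1/6)*23*(3 - 1*23) - 534*2) = -2/sqrt((1/6)*23*(3 - 23) - 1068) = -2/sqrt((1/6)*23*(-20) - 1068) = -2/sqrt(-230/3 - 1068) = -2*(-I*sqrt(10302)/3434) = -(-1)*I*sqrt(10302)/1717 = I*sqrt(10302)/1717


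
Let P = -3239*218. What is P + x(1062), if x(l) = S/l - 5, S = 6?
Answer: -124980938/177 ≈ -7.0611e+5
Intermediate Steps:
x(l) = -5 + 6/l (x(l) = 6/l - 5 = -5 + 6/l)
P = -706102
P + x(1062) = -706102 + (-5 + 6/1062) = -706102 + (-5 + 6*(1/1062)) = -706102 + (-5 + 1/177) = -706102 - 884/177 = -124980938/177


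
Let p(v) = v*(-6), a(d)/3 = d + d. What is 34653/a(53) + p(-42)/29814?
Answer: 57401371/526714 ≈ 108.98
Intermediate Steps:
a(d) = 6*d (a(d) = 3*(d + d) = 3*(2*d) = 6*d)
p(v) = -6*v
34653/a(53) + p(-42)/29814 = 34653/((6*53)) - 6*(-42)/29814 = 34653/318 + 252*(1/29814) = 34653*(1/318) + 42/4969 = 11551/106 + 42/4969 = 57401371/526714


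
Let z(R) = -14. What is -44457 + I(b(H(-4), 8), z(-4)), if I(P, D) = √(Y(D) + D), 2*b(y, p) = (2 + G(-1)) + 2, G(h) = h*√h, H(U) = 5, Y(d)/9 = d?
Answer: -44457 + 2*I*√35 ≈ -44457.0 + 11.832*I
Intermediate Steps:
Y(d) = 9*d
G(h) = h^(3/2)
b(y, p) = 2 - I/2 (b(y, p) = ((2 + (-1)^(3/2)) + 2)/2 = ((2 - I) + 2)/2 = (4 - I)/2 = 2 - I/2)
I(P, D) = √10*√D (I(P, D) = √(9*D + D) = √(10*D) = √10*√D)
-44457 + I(b(H(-4), 8), z(-4)) = -44457 + √10*√(-14) = -44457 + √10*(I*√14) = -44457 + 2*I*√35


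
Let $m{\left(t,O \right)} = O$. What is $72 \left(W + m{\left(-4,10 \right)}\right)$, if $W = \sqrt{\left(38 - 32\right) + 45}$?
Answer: $720 + 72 \sqrt{51} \approx 1234.2$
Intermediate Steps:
$W = \sqrt{51}$ ($W = \sqrt{6 + 45} = \sqrt{51} \approx 7.1414$)
$72 \left(W + m{\left(-4,10 \right)}\right) = 72 \left(\sqrt{51} + 10\right) = 72 \left(10 + \sqrt{51}\right) = 720 + 72 \sqrt{51}$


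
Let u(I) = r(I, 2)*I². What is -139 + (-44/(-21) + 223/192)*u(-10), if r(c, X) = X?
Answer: 28691/56 ≈ 512.34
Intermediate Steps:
u(I) = 2*I²
-139 + (-44/(-21) + 223/192)*u(-10) = -139 + (-44/(-21) + 223/192)*(2*(-10)²) = -139 + (-44*(-1/21) + 223*(1/192))*(2*100) = -139 + (44/21 + 223/192)*200 = -139 + (1459/448)*200 = -139 + 36475/56 = 28691/56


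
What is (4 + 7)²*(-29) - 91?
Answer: -3600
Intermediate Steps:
(4 + 7)²*(-29) - 91 = 11²*(-29) - 91 = 121*(-29) - 91 = -3509 - 91 = -3600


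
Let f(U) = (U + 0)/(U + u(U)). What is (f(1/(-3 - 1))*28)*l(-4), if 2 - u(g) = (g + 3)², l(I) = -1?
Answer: -112/93 ≈ -1.2043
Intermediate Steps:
u(g) = 2 - (3 + g)² (u(g) = 2 - (g + 3)² = 2 - (3 + g)²)
f(U) = U/(2 + U - (3 + U)²) (f(U) = (U + 0)/(U + (2 - (3 + U)²)) = U/(2 + U - (3 + U)²))
(f(1/(-3 - 1))*28)*l(-4) = ((1/((-3 - 1)*(2 + 1/(-3 - 1) - (3 + 1/(-3 - 1))²)))*28)*(-1) = ((1/((-4)*(2 + 1/(-4) - (3 + 1/(-4))²)))*28)*(-1) = (-1/(4*(2 - ¼ - (3 - ¼)²))*28)*(-1) = (-1/(4*(2 - ¼ - (11/4)²))*28)*(-1) = (-1/(4*(2 - ¼ - 1*121/16))*28)*(-1) = (-1/(4*(2 - ¼ - 121/16))*28)*(-1) = (-1/(4*(-93/16))*28)*(-1) = (-¼*(-16/93)*28)*(-1) = ((4/93)*28)*(-1) = (112/93)*(-1) = -112/93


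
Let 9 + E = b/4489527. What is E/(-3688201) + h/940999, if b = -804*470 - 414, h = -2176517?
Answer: -619328334565656/267761733126503 ≈ -2.3130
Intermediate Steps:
b = -378294 (b = -377880 - 414 = -378294)
E = -1942097/213787 (E = -9 - 378294/4489527 = -9 - 378294*1/4489527 = -9 - 18014/213787 = -1942097/213787 ≈ -9.0843)
E/(-3688201) + h/940999 = -1942097/213787/(-3688201) - 2176517/940999 = -1942097/213787*(-1/3688201) - 2176517*1/940999 = 114241/46381731011 - 2176517/940999 = -619328334565656/267761733126503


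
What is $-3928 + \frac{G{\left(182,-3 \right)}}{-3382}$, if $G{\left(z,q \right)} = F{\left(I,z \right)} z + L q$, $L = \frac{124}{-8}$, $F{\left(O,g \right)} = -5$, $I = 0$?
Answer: $- \frac{26567265}{6764} \approx -3927.7$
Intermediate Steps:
$L = - \frac{31}{2}$ ($L = 124 \left(- \frac{1}{8}\right) = - \frac{31}{2} \approx -15.5$)
$G{\left(z,q \right)} = - 5 z - \frac{31 q}{2}$
$-3928 + \frac{G{\left(182,-3 \right)}}{-3382} = -3928 + \frac{\left(-5\right) 182 - - \frac{93}{2}}{-3382} = -3928 + \left(-910 + \frac{93}{2}\right) \left(- \frac{1}{3382}\right) = -3928 - - \frac{1727}{6764} = -3928 + \frac{1727}{6764} = - \frac{26567265}{6764}$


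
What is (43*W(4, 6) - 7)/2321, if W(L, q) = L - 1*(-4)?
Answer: 337/2321 ≈ 0.14520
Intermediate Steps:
W(L, q) = 4 + L (W(L, q) = L + 4 = 4 + L)
(43*W(4, 6) - 7)/2321 = (43*(4 + 4) - 7)/2321 = (43*8 - 7)*(1/2321) = (344 - 7)*(1/2321) = 337*(1/2321) = 337/2321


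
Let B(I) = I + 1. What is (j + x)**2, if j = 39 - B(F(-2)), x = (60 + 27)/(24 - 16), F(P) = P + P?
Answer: 178929/64 ≈ 2795.8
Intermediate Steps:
F(P) = 2*P
B(I) = 1 + I
x = 87/8 ≈ 10.875
j = 42 (j = 39 - (1 + 2*(-2)) = 39 - (1 - 4) = 39 - 1*(-3) = 39 + 3 = 42)
(j + x)**2 = (42 + 87/8)**2 = (423/8)**2 = 178929/64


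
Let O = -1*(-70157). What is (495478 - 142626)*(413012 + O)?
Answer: 170487147988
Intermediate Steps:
O = 70157
(495478 - 142626)*(413012 + O) = (495478 - 142626)*(413012 + 70157) = 352852*483169 = 170487147988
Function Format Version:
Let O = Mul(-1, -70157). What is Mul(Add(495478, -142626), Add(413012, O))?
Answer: 170487147988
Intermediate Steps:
O = 70157
Mul(Add(495478, -142626), Add(413012, O)) = Mul(Add(495478, -142626), Add(413012, 70157)) = Mul(352852, 483169) = 170487147988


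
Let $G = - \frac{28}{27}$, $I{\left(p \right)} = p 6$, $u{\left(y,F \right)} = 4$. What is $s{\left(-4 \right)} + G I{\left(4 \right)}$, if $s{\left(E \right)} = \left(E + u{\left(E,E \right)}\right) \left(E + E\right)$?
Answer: $- \frac{224}{9} \approx -24.889$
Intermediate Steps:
$I{\left(p \right)} = 6 p$
$s{\left(E \right)} = 2 E \left(4 + E\right)$ ($s{\left(E \right)} = \left(E + 4\right) \left(E + E\right) = \left(4 + E\right) 2 E = 2 E \left(4 + E\right)$)
$G = - \frac{28}{27}$ ($G = \left(-28\right) \frac{1}{27} = - \frac{28}{27} \approx -1.037$)
$s{\left(-4 \right)} + G I{\left(4 \right)} = 2 \left(-4\right) \left(4 - 4\right) - \frac{28 \cdot 6 \cdot 4}{27} = 2 \left(-4\right) 0 - \frac{224}{9} = 0 - \frac{224}{9} = - \frac{224}{9}$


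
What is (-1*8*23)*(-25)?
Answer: 4600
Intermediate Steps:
(-1*8*23)*(-25) = -8*23*(-25) = -184*(-25) = 4600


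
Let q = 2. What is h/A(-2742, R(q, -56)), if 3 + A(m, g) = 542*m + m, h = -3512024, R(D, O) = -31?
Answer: 3512024/1488909 ≈ 2.3588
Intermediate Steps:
A(m, g) = -3 + 543*m (A(m, g) = -3 + (542*m + m) = -3 + 543*m)
h/A(-2742, R(q, -56)) = -3512024/(-3 + 543*(-2742)) = -3512024/(-3 - 1488906) = -3512024/(-1488909) = -3512024*(-1/1488909) = 3512024/1488909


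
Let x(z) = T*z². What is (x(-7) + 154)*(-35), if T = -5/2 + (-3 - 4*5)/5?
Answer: 13573/2 ≈ 6786.5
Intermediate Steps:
T = -71/10 (T = -5*½ + (-3 - 20)*(⅕) = -5/2 - 23*⅕ = -5/2 - 23/5 = -71/10 ≈ -7.1000)
x(z) = -71*z²/10
(x(-7) + 154)*(-35) = (-71/10*(-7)² + 154)*(-35) = (-71/10*49 + 154)*(-35) = (-3479/10 + 154)*(-35) = -1939/10*(-35) = 13573/2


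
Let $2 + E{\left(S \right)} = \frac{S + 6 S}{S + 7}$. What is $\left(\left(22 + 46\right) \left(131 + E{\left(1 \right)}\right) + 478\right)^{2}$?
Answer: $\frac{346667161}{4} \approx 8.6667 \cdot 10^{7}$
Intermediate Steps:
$E{\left(S \right)} = -2 + \frac{7 S}{7 + S}$ ($E{\left(S \right)} = -2 + \frac{S + 6 S}{S + 7} = -2 + \frac{7 S}{7 + S}$)
$\left(\left(22 + 46\right) \left(131 + E{\left(1 \right)}\right) + 478\right)^{2} = \left(\left(22 + 46\right) \left(131 + \frac{-14 + 5 \cdot 1}{7 + 1}\right) + 478\right)^{2} = \left(68 \left(131 + \frac{-14 + 5}{8}\right) + 478\right)^{2} = \left(68 \left(131 + \frac{1}{8} \left(-9\right)\right) + 478\right)^{2} = \left(68 \left(131 - \frac{9}{8}\right) + 478\right)^{2} = \left(68 \cdot \frac{1039}{8} + 478\right)^{2} = \left(\frac{17663}{2} + 478\right)^{2} = \left(\frac{18619}{2}\right)^{2} = \frac{346667161}{4}$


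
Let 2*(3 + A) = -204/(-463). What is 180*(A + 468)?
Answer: 38771460/463 ≈ 83740.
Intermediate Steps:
A = -1287/463 (A = -3 + (-204/(-463))/2 = -3 + (-204*(-1/463))/2 = -3 + (½)*(204/463) = -3 + 102/463 = -1287/463 ≈ -2.7797)
180*(A + 468) = 180*(-1287/463 + 468) = 180*(215397/463) = 38771460/463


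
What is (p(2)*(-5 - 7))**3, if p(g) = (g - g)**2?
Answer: 0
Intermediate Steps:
p(g) = 0 (p(g) = 0**2 = 0)
(p(2)*(-5 - 7))**3 = (0*(-5 - 7))**3 = (0*(-12))**3 = 0**3 = 0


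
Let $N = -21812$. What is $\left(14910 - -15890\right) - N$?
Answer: $52612$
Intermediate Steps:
$\left(14910 - -15890\right) - N = \left(14910 - -15890\right) - -21812 = \left(14910 + 15890\right) + 21812 = 30800 + 21812 = 52612$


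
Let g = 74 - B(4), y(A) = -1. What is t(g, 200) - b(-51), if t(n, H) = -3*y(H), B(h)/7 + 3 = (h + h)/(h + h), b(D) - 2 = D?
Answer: 52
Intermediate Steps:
b(D) = 2 + D
B(h) = -14 (B(h) = -21 + 7*((h + h)/(h + h)) = -21 + 7*((2*h)/((2*h))) = -21 + 7*((2*h)*(1/(2*h))) = -21 + 7*1 = -21 + 7 = -14)
g = 88 (g = 74 - 1*(-14) = 74 + 14 = 88)
t(n, H) = 3 (t(n, H) = -3*(-1) = 3)
t(g, 200) - b(-51) = 3 - (2 - 51) = 3 - 1*(-49) = 3 + 49 = 52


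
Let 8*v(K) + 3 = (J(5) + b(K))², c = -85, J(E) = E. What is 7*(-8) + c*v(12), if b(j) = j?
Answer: -12379/4 ≈ -3094.8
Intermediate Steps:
v(K) = -3/8 + (5 + K)²/8
7*(-8) + c*v(12) = 7*(-8) - 85*(-3/8 + (5 + 12)²/8) = -56 - 85*(-3/8 + (⅛)*17²) = -56 - 85*(-3/8 + (⅛)*289) = -56 - 85*(-3/8 + 289/8) = -56 - 85*143/4 = -56 - 12155/4 = -12379/4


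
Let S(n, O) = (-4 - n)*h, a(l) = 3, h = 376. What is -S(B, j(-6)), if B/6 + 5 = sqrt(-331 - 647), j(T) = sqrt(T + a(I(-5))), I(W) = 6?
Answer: -9776 + 2256*I*sqrt(978) ≈ -9776.0 + 70552.0*I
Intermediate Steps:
j(T) = sqrt(3 + T) (j(T) = sqrt(T + 3) = sqrt(3 + T))
B = -30 + 6*I*sqrt(978) (B = -30 + 6*sqrt(-331 - 647) = -30 + 6*sqrt(-978) = -30 + 6*(I*sqrt(978)) = -30 + 6*I*sqrt(978) ≈ -30.0 + 187.64*I)
S(n, O) = -1504 - 376*n (S(n, O) = (-4 - n)*376 = -1504 - 376*n)
-S(B, j(-6)) = -(-1504 - 376*(-30 + 6*I*sqrt(978))) = -(-1504 + (11280 - 2256*I*sqrt(978))) = -(9776 - 2256*I*sqrt(978)) = -9776 + 2256*I*sqrt(978)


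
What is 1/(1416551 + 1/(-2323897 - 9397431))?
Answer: 11721328/16603858899727 ≈ 7.0594e-7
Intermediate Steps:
1/(1416551 + 1/(-2323897 - 9397431)) = 1/(1416551 + 1/(-11721328)) = 1/(1416551 - 1/11721328) = 1/(16603858899727/11721328) = 11721328/16603858899727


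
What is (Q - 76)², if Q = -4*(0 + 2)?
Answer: 7056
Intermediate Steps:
Q = -8 (Q = -4*2 = -8)
(Q - 76)² = (-8 - 76)² = (-84)² = 7056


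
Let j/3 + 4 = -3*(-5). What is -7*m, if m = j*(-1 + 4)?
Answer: -693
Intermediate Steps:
j = 33 (j = -12 + 3*(-3*(-5)) = -12 + 3*15 = -12 + 45 = 33)
m = 99 (m = 33*(-1 + 4) = 33*3 = 99)
-7*m = -7*99 = -693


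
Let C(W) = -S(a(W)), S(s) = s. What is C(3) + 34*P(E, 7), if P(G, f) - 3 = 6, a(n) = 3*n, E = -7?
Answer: 297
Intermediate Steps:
P(G, f) = 9 (P(G, f) = 3 + 6 = 9)
C(W) = -3*W
C(3) + 34*P(E, 7) = -3*3 + 34*9 = -9 + 306 = 297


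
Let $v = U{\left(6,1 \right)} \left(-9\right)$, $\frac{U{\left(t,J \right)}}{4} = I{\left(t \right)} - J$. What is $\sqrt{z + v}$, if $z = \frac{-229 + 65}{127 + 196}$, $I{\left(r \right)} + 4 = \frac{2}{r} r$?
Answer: $\frac{4 \sqrt{700910}}{323} \approx 10.368$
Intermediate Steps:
$I{\left(r \right)} = -2$ ($I{\left(r \right)} = -4 + \frac{2}{r} r = -4 + 2 = -2$)
$U{\left(t,J \right)} = -8 - 4 J$ ($U{\left(t,J \right)} = 4 \left(-2 - J\right) = -8 - 4 J$)
$z = - \frac{164}{323} \approx -0.50774$
$v = 108$ ($v = \left(-8 - 4\right) \left(-9\right) = \left(-12\right) \left(-9\right) = 108$)
$\sqrt{z + v} = \sqrt{- \frac{164}{323} + 108} = \sqrt{\frac{34720}{323}} = \frac{4 \sqrt{700910}}{323}$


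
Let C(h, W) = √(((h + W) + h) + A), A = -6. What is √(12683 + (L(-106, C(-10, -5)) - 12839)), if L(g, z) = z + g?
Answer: √(-262 + I*√31) ≈ 0.172 + 16.187*I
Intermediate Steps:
C(h, W) = √(-6 + W + 2*h) (C(h, W) = √(((h + W) + h) - 6) = √(((W + h) + h) - 6) = √((W + 2*h) - 6) = √(-6 + W + 2*h))
L(g, z) = g + z
√(12683 + (L(-106, C(-10, -5)) - 12839)) = √(12683 + ((-106 + √(-6 - 5 + 2*(-10))) - 12839)) = √(12683 + ((-106 + √(-6 - 5 - 20)) - 12839)) = √(12683 + ((-106 + √(-31)) - 12839)) = √(12683 + ((-106 + I*√31) - 12839)) = √(12683 + (-12945 + I*√31)) = √(-262 + I*√31)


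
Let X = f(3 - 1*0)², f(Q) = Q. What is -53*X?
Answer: -477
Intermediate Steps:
X = 9 (X = (3 - 1*0)² = (3 + 0)² = 3² = 9)
-53*X = -53*9 = -477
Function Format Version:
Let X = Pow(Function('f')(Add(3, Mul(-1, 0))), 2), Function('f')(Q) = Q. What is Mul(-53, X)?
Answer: -477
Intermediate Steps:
X = 9 (X = Pow(Add(3, Mul(-1, 0)), 2) = Pow(Add(3, 0), 2) = Pow(3, 2) = 9)
Mul(-53, X) = Mul(-53, 9) = -477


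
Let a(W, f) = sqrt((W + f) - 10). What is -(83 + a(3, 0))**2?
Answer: -(83 + I*sqrt(7))**2 ≈ -6882.0 - 439.19*I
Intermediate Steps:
a(W, f) = sqrt(-10 + W + f)
-(83 + a(3, 0))**2 = -(83 + sqrt(-10 + 3 + 0))**2 = -(83 + sqrt(-7))**2 = -(83 + I*sqrt(7))**2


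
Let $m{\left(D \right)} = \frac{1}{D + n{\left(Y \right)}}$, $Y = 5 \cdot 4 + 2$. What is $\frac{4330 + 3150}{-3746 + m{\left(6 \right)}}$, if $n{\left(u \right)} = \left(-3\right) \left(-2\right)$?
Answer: $- \frac{89760}{44951} \approx -1.9968$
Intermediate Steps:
$Y = 22$ ($Y = 20 + 2 = 22$)
$n{\left(u \right)} = 6$
$m{\left(D \right)} = \frac{1}{6 + D}$ ($m{\left(D \right)} = \frac{1}{D + 6} = \frac{1}{6 + D}$)
$\frac{4330 + 3150}{-3746 + m{\left(6 \right)}} = \frac{4330 + 3150}{-3746 + \frac{1}{6 + 6}} = \frac{7480}{-3746 + \frac{1}{12}} = \frac{7480}{- \frac{44951}{12}} = 7480 \left(- \frac{12}{44951}\right) = - \frac{89760}{44951}$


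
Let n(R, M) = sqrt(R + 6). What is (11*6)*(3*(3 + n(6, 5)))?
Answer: 594 + 396*sqrt(3) ≈ 1279.9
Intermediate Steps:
n(R, M) = sqrt(6 + R)
(11*6)*(3*(3 + n(6, 5))) = (11*6)*(3*(3 + sqrt(6 + 6))) = 66*(3*(3 + sqrt(12))) = 66*(3*(3 + 2*sqrt(3))) = 66*(9 + 6*sqrt(3)) = 594 + 396*sqrt(3)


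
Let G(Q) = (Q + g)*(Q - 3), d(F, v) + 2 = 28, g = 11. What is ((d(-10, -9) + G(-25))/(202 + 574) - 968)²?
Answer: 140906390625/150544 ≈ 9.3598e+5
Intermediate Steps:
d(F, v) = 26 (d(F, v) = -2 + 28 = 26)
G(Q) = (-3 + Q)*(11 + Q) (G(Q) = (Q + 11)*(Q - 3) = (11 + Q)*(-3 + Q) = (-3 + Q)*(11 + Q))
((d(-10, -9) + G(-25))/(202 + 574) - 968)² = ((26 + (-33 + (-25)² + 8*(-25)))/(202 + 574) - 968)² = ((26 + (-33 + 625 - 200))/776 - 968)² = ((26 + 392)*(1/776) - 968)² = (418*(1/776) - 968)² = (209/388 - 968)² = (-375375/388)² = 140906390625/150544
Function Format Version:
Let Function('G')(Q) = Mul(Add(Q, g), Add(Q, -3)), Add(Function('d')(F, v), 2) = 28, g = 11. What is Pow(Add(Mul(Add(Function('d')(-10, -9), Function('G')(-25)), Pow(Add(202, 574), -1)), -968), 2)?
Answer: Rational(140906390625, 150544) ≈ 9.3598e+5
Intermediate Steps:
Function('d')(F, v) = 26 (Function('d')(F, v) = Add(-2, 28) = 26)
Function('G')(Q) = Mul(Add(-3, Q), Add(11, Q)) (Function('G')(Q) = Mul(Add(Q, 11), Add(Q, -3)) = Mul(Add(11, Q), Add(-3, Q)) = Mul(Add(-3, Q), Add(11, Q)))
Pow(Add(Mul(Add(Function('d')(-10, -9), Function('G')(-25)), Pow(Add(202, 574), -1)), -968), 2) = Pow(Add(Mul(Add(26, Add(-33, Pow(-25, 2), Mul(8, -25))), Pow(Add(202, 574), -1)), -968), 2) = Pow(Add(Mul(Add(26, Add(-33, 625, -200)), Pow(776, -1)), -968), 2) = Pow(Add(Mul(Add(26, 392), Rational(1, 776)), -968), 2) = Pow(Add(Mul(418, Rational(1, 776)), -968), 2) = Pow(Add(Rational(209, 388), -968), 2) = Pow(Rational(-375375, 388), 2) = Rational(140906390625, 150544)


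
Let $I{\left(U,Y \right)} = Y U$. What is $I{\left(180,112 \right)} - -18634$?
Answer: $38794$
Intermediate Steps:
$I{\left(U,Y \right)} = U Y$
$I{\left(180,112 \right)} - -18634 = 180 \cdot 112 - -18634 = 20160 + 18634 = 38794$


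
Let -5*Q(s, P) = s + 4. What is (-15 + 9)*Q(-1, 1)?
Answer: 18/5 ≈ 3.6000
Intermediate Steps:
Q(s, P) = -4/5 - s/5 (Q(s, P) = -(s + 4)/5 = -(4 + s)/5 = -4/5 - s/5)
(-15 + 9)*Q(-1, 1) = (-15 + 9)*(-4/5 - 1/5*(-1)) = -6*(-4/5 + 1/5) = -6*(-3/5) = 18/5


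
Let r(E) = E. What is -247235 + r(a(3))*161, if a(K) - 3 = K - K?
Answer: -246752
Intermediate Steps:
a(K) = 3 (a(K) = 3 + (K - K) = 3 + 0 = 3)
-247235 + r(a(3))*161 = -247235 + 3*161 = -247235 + 483 = -246752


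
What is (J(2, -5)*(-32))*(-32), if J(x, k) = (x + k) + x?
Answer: -1024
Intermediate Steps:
J(x, k) = k + 2*x (J(x, k) = (k + x) + x = k + 2*x)
(J(2, -5)*(-32))*(-32) = ((-5 + 2*2)*(-32))*(-32) = ((-5 + 4)*(-32))*(-32) = -1*(-32)*(-32) = 32*(-32) = -1024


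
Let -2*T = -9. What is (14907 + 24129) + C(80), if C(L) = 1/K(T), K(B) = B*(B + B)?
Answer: 3161918/81 ≈ 39036.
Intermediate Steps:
T = 9/2 (T = -1/2*(-9) = 9/2 ≈ 4.5000)
K(B) = 2*B**2 (K(B) = B*(2*B) = 2*B**2)
C(L) = 2/81 (C(L) = 1/(2*(9/2)**2) = 1/(2*(81/4)) = 1/(81/2) = 2/81)
(14907 + 24129) + C(80) = (14907 + 24129) + 2/81 = 39036 + 2/81 = 3161918/81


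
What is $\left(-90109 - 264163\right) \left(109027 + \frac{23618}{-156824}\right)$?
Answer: $- \frac{757169011282920}{19603} \approx -3.8625 \cdot 10^{10}$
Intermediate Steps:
$\left(-90109 - 264163\right) \left(109027 + \frac{23618}{-156824}\right) = - 354272 \left(109027 + 23618 \left(- \frac{1}{156824}\right)\right) = - 354272 \left(109027 - \frac{11809}{78412}\right) = \left(-354272\right) \frac{8549013315}{78412} = - \frac{757169011282920}{19603}$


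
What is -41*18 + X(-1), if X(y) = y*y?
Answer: -737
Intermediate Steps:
X(y) = y**2
-41*18 + X(-1) = -41*18 + (-1)**2 = -738 + 1 = -737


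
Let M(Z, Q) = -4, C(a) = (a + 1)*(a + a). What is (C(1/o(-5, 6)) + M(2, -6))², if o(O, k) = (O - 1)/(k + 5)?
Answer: 289/324 ≈ 0.89198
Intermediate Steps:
o(O, k) = (-1 + O)/(5 + k)
C(a) = 2*a*(1 + a) (C(a) = (1 + a)*(2*a) = 2*a*(1 + a))
(C(1/o(-5, 6)) + M(2, -6))² = (2*(1 + 1/((-1 - 5)/(5 + 6)))/(((-1 - 5)/(5 + 6))) - 4)² = (2*(1 + 1/(-6/11))/((-6/11)) - 4)² = (2*(1 + 1/((1/11)*(-6)))/(((1/11)*(-6))) - 4)² = (2*(1 + 1/(-6/11))/(-6/11) - 4)² = (2*(-11/6)*(1 - 11/6) - 4)² = (2*(-11/6)*(-⅚) - 4)² = (55/18 - 4)² = (-17/18)² = 289/324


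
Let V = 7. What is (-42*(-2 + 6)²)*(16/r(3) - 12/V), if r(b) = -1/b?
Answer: 33408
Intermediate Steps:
(-42*(-2 + 6)²)*(16/r(3) - 12/V) = (-42*(-2 + 6)²)*(16/((-1/3)) - 12/7) = (-42*4²)*(16/((-1*⅓)) - 12*⅐) = (-42*16)*(16/(-⅓) - 12/7) = -672*(16*(-3) - 12/7) = -672*(-48 - 12/7) = -672*(-348/7) = 33408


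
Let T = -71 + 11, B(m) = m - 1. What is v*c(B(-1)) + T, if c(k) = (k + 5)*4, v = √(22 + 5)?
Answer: -60 + 36*√3 ≈ 2.3538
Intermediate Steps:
B(m) = -1 + m
v = 3*√3 (v = √27 = 3*√3 ≈ 5.1962)
T = -60
c(k) = 20 + 4*k (c(k) = (5 + k)*4 = 20 + 4*k)
v*c(B(-1)) + T = (3*√3)*(20 + 4*(-1 - 1)) - 60 = (3*√3)*(20 + 4*(-2)) - 60 = (3*√3)*(20 - 8) - 60 = (3*√3)*12 - 60 = 36*√3 - 60 = -60 + 36*√3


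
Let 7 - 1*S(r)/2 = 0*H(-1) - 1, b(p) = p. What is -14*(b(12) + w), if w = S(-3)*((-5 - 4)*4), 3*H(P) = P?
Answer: 7896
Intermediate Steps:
H(P) = P/3
S(r) = 16 (S(r) = 14 - 2*(0*((⅓)*(-1)) - 1) = 14 - 2*(0*(-⅓) - 1) = 14 - 2*(0 - 1) = 14 - 2*(-1) = 14 + 2 = 16)
w = -576 (w = 16*((-5 - 4)*4) = 16*(-9*4) = 16*(-36) = -576)
-14*(b(12) + w) = -14*(12 - 576) = -14*(-564) = 7896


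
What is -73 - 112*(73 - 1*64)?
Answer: -1081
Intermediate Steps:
-73 - 112*(73 - 1*64) = -73 - 112*(73 - 64) = -73 - 112*9 = -73 - 1008 = -1081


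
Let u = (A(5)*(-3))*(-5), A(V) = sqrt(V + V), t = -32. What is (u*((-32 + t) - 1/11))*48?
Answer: -507600*sqrt(10)/11 ≈ -1.4592e+5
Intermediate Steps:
A(V) = sqrt(2)*sqrt(V) (A(V) = sqrt(2*V) = sqrt(2)*sqrt(V))
u = 15*sqrt(10) (u = ((sqrt(2)*sqrt(5))*(-3))*(-5) = (sqrt(10)*(-3))*(-5) = -3*sqrt(10)*(-5) = 15*sqrt(10) ≈ 47.434)
(u*((-32 + t) - 1/11))*48 = ((15*sqrt(10))*((-32 - 32) - 1/11))*48 = ((15*sqrt(10))*(-64 - 1*1/11))*48 = ((15*sqrt(10))*(-64 - 1/11))*48 = ((15*sqrt(10))*(-705/11))*48 = -10575*sqrt(10)/11*48 = -507600*sqrt(10)/11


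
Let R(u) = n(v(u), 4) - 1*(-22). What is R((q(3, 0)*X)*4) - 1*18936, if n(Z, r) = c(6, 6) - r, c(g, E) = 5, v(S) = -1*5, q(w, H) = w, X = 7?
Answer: -18913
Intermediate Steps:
v(S) = -5
n(Z, r) = 5 - r
R(u) = 23 (R(u) = (5 - 1*4) - 1*(-22) = (5 - 4) + 22 = 1 + 22 = 23)
R((q(3, 0)*X)*4) - 1*18936 = 23 - 1*18936 = 23 - 18936 = -18913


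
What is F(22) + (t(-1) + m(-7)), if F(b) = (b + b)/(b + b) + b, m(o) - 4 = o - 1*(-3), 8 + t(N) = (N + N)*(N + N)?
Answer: 19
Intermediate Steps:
t(N) = -8 + 4*N² (t(N) = -8 + (N + N)*(N + N) = -8 + (2*N)*(2*N) = -8 + 4*N²)
m(o) = 7 + o (m(o) = 4 + (o - 1*(-3)) = 4 + (o + 3) = 4 + (3 + o) = 7 + o)
F(b) = 1 + b (F(b) = (2*b)/((2*b)) + b = (2*b)*(1/(2*b)) + b = 1 + b)
F(22) + (t(-1) + m(-7)) = (1 + 22) + ((-8 + 4*(-1)²) + (7 - 7)) = 23 + ((-8 + 4*1) + 0) = 23 + ((-8 + 4) + 0) = 23 + (-4 + 0) = 23 - 4 = 19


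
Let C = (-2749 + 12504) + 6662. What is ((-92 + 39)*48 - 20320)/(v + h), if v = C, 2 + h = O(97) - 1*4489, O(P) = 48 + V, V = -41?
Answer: -22864/11933 ≈ -1.9160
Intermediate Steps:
O(P) = 7 (O(P) = 48 - 41 = 7)
C = 16417 (C = 9755 + 6662 = 16417)
h = -4484 (h = -2 + (7 - 1*4489) = -2 + (7 - 4489) = -2 - 4482 = -4484)
v = 16417
((-92 + 39)*48 - 20320)/(v + h) = ((-92 + 39)*48 - 20320)/(16417 - 4484) = (-53*48 - 20320)/11933 = (-2544 - 20320)*(1/11933) = -22864*1/11933 = -22864/11933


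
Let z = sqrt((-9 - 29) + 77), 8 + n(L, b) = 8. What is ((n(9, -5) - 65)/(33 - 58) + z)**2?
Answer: 1144/25 + 26*sqrt(39)/5 ≈ 78.234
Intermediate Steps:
n(L, b) = 0 (n(L, b) = -8 + 8 = 0)
z = sqrt(39) (z = sqrt(-38 + 77) = sqrt(39) ≈ 6.2450)
((n(9, -5) - 65)/(33 - 58) + z)**2 = ((0 - 65)/(33 - 58) + sqrt(39))**2 = (-65/(-25) + sqrt(39))**2 = (-65*(-1/25) + sqrt(39))**2 = (13/5 + sqrt(39))**2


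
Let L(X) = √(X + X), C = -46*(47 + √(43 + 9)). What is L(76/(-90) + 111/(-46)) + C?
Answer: -2162 - 92*√13 + I*√775445/345 ≈ -2493.7 + 2.5524*I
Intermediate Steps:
C = -2162 - 92*√13 (C = -46*(47 + √52) = -46*(47 + 2*√13) = -2162 - 92*√13 ≈ -2493.7)
L(X) = √2*√X (L(X) = √(2*X) = √2*√X)
L(76/(-90) + 111/(-46)) + C = √2*√(76/(-90) + 111/(-46)) + (-2162 - 92*√13) = √2*√(76*(-1/90) + 111*(-1/46)) + (-2162 - 92*√13) = √2*√(-38/45 - 111/46) + (-2162 - 92*√13) = √2*√(-6743/2070) + (-2162 - 92*√13) = √2*(I*√1550890/690) + (-2162 - 92*√13) = I*√775445/345 + (-2162 - 92*√13) = -2162 - 92*√13 + I*√775445/345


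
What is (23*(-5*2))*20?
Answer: -4600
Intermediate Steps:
(23*(-5*2))*20 = (23*(-10))*20 = -230*20 = -4600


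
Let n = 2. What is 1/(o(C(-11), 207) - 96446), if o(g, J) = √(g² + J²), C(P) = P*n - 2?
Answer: -96446/9301787491 - 15*√193/9301787491 ≈ -1.0391e-5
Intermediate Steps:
C(P) = -2 + 2*P (C(P) = P*2 - 2 = 2*P - 2 = -2 + 2*P)
o(g, J) = √(J² + g²)
1/(o(C(-11), 207) - 96446) = 1/(√(207² + (-2 + 2*(-11))²) - 96446) = 1/(√(42849 + (-2 - 22)²) - 96446) = 1/(√(42849 + (-24)²) - 96446) = 1/(√(42849 + 576) - 96446) = 1/(√43425 - 96446) = 1/(15*√193 - 96446) = 1/(-96446 + 15*√193)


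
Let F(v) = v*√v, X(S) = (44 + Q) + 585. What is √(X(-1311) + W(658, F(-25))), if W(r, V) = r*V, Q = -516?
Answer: √(113 - 82250*I) ≈ 202.93 - 202.65*I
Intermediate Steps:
X(S) = 113 (X(S) = (44 - 516) + 585 = -472 + 585 = 113)
F(v) = v^(3/2)
W(r, V) = V*r
√(X(-1311) + W(658, F(-25))) = √(113 + (-25)^(3/2)*658) = √(113 - 125*I*658) = √(113 - 82250*I)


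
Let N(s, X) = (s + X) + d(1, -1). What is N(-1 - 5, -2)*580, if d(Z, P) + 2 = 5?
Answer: -2900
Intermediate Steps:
d(Z, P) = 3 (d(Z, P) = -2 + 5 = 3)
N(s, X) = 3 + X + s (N(s, X) = (s + X) + 3 = (X + s) + 3 = 3 + X + s)
N(-1 - 5, -2)*580 = (3 - 2 + (-1 - 5))*580 = (3 - 2 - 6)*580 = -5*580 = -2900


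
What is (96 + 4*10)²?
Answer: 18496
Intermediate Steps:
(96 + 4*10)² = (96 + 40)² = 136² = 18496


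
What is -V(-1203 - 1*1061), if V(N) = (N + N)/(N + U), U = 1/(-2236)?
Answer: -10124608/5062305 ≈ -2.0000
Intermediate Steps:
U = -1/2236 ≈ -0.00044723
V(N) = 2*N/(-1/2236 + N) (V(N) = (N + N)/(N - 1/2236) = (2*N)/(-1/2236 + N) = 2*N/(-1/2236 + N))
-V(-1203 - 1*1061) = -4472*(-1203 - 1*1061)/(-1 + 2236*(-1203 - 1*1061)) = -4472*(-1203 - 1061)/(-1 + 2236*(-1203 - 1061)) = -4472*(-2264)/(-1 + 2236*(-2264)) = -4472*(-2264)/(-1 - 5062304) = -4472*(-2264)/(-5062305) = -4472*(-2264)*(-1)/5062305 = -1*10124608/5062305 = -10124608/5062305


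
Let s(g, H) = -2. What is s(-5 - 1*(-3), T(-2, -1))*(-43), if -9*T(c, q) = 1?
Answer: 86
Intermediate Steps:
T(c, q) = -⅑ (T(c, q) = -⅑*1 = -⅑)
s(-5 - 1*(-3), T(-2, -1))*(-43) = -2*(-43) = 86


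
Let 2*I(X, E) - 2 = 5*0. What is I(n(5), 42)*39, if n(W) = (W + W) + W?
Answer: 39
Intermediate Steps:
n(W) = 3*W (n(W) = 2*W + W = 3*W)
I(X, E) = 1 (I(X, E) = 1 + (5*0)/2 = 1 + (½)*0 = 1 + 0 = 1)
I(n(5), 42)*39 = 1*39 = 39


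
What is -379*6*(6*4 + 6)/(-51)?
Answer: 22740/17 ≈ 1337.6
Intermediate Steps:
-379*6*(6*4 + 6)/(-51) = -379*6*(24 + 6)*(-1)/51 = -379*6*30*(-1)/51 = -68220*(-1)/51 = -379*(-60/17) = 22740/17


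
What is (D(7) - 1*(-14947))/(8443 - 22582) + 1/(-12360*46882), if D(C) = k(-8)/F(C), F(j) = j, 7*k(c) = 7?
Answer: -20209686312191/19117015006320 ≈ -1.0572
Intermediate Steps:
k(c) = 1 (k(c) = (⅐)*7 = 1)
D(C) = 1/C
(D(7) - 1*(-14947))/(8443 - 22582) + 1/(-12360*46882) = (1/7 - 1*(-14947))/(8443 - 22582) + 1/(-12360*46882) = (⅐ + 14947)/(-14139) - 1/12360*1/46882 = (104630/7)*(-1/14139) - 1/579461520 = -104630/98973 - 1/579461520 = -20209686312191/19117015006320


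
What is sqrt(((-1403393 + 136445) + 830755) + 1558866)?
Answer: sqrt(1122673) ≈ 1059.6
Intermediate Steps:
sqrt(((-1403393 + 136445) + 830755) + 1558866) = sqrt((-1266948 + 830755) + 1558866) = sqrt(-436193 + 1558866) = sqrt(1122673)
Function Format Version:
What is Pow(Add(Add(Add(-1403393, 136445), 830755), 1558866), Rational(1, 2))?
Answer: Pow(1122673, Rational(1, 2)) ≈ 1059.6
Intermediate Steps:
Pow(Add(Add(Add(-1403393, 136445), 830755), 1558866), Rational(1, 2)) = Pow(Add(Add(-1266948, 830755), 1558866), Rational(1, 2)) = Pow(Add(-436193, 1558866), Rational(1, 2)) = Pow(1122673, Rational(1, 2))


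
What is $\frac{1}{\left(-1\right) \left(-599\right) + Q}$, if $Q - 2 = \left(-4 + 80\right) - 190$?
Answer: $\frac{1}{487} \approx 0.0020534$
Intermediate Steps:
$Q = -112$ ($Q = 2 + \left(\left(-4 + 80\right) - 190\right) = 2 + \left(76 - 190\right) = 2 - 114 = -112$)
$\frac{1}{\left(-1\right) \left(-599\right) + Q} = \frac{1}{\left(-1\right) \left(-599\right) - 112} = \frac{1}{599 - 112} = \frac{1}{487}$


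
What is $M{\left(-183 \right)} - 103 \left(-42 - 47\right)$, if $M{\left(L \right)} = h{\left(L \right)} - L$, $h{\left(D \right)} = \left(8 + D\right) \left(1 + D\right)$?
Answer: $41200$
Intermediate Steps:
$h{\left(D \right)} = \left(1 + D\right) \left(8 + D\right)$
$M{\left(L \right)} = 8 + L^{2} + 8 L$ ($M{\left(L \right)} = \left(8 + L^{2} + 9 L\right) - L = 8 + L^{2} + 8 L$)
$M{\left(-183 \right)} - 103 \left(-42 - 47\right) = \left(8 + \left(-183\right)^{2} + 8 \left(-183\right)\right) - 103 \left(-42 - 47\right) = \left(8 + 33489 - 1464\right) - -9167 = 32033 + 9167 = 41200$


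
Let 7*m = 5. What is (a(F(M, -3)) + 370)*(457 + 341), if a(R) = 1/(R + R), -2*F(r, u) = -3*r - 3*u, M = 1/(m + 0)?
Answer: 1180375/4 ≈ 2.9509e+5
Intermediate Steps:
m = 5/7 (m = (⅐)*5 = 5/7 ≈ 0.71429)
M = 7/5 (M = 1/(5/7 + 0) = 1/(5/7) = 7/5 ≈ 1.4000)
F(r, u) = 3*r/2 + 3*u/2 (F(r, u) = -(-3*r - 3*u)/2 = 3*r/2 + 3*u/2)
a(R) = 1/(2*R)
(a(F(M, -3)) + 370)*(457 + 341) = (1/(2*((3/2)*(7/5) + (3/2)*(-3))) + 370)*(457 + 341) = (1/(2*(21/10 - 9/2)) + 370)*798 = (1/(2*(-12/5)) + 370)*798 = ((½)*(-5/12) + 370)*798 = (-5/24 + 370)*798 = (8875/24)*798 = 1180375/4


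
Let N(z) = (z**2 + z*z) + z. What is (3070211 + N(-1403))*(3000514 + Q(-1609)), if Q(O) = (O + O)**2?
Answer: 93567407069788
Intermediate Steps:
N(z) = z + 2*z**2 (N(z) = (z**2 + z**2) + z = 2*z**2 + z = z + 2*z**2)
Q(O) = 4*O**2 (Q(O) = (2*O)**2 = 4*O**2)
(3070211 + N(-1403))*(3000514 + Q(-1609)) = (3070211 - 1403*(1 + 2*(-1403)))*(3000514 + 4*(-1609)**2) = (3070211 - 1403*(1 - 2806))*(3000514 + 4*2588881) = (3070211 - 1403*(-2805))*(3000514 + 10355524) = (3070211 + 3935415)*13356038 = 7005626*13356038 = 93567407069788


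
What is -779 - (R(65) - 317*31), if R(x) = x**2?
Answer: 4823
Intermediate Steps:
-779 - (R(65) - 317*31) = -779 - (65**2 - 317*31) = -779 - (4225 - 1*9827) = -779 - (4225 - 9827) = -779 - 1*(-5602) = -779 + 5602 = 4823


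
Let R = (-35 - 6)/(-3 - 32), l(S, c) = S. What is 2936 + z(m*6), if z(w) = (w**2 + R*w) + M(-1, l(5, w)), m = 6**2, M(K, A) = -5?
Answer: 1744401/35 ≈ 49840.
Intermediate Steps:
R = 41/35 (R = -41/(-35) = -41*(-1/35) = 41/35 ≈ 1.1714)
m = 36
z(w) = -5 + w**2 + 41*w/35 (z(w) = (w**2 + 41*w/35) - 5 = -5 + w**2 + 41*w/35)
2936 + z(m*6) = 2936 + (-5 + (36*6)**2 + 41*(36*6)/35) = 2936 + (-5 + 216**2 + (41/35)*216) = 2936 + (-5 + 46656 + 8856/35) = 2936 + 1641641/35 = 1744401/35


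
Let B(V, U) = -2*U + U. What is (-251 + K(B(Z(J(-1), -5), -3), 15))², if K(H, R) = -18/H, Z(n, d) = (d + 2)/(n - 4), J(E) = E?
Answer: 66049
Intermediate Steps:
Z(n, d) = (2 + d)/(-4 + n)
B(V, U) = -U
(-251 + K(B(Z(J(-1), -5), -3), 15))² = (-251 - 18/((-1*(-3))))² = (-251 - 18/3)² = (-251 - 18*⅓)² = (-251 - 6)² = (-257)² = 66049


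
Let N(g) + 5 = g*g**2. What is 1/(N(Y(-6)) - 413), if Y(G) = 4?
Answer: -1/354 ≈ -0.0028249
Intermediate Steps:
N(g) = -5 + g**3 (N(g) = -5 + g*g**2 = -5 + g**3)
1/(N(Y(-6)) - 413) = 1/((-5 + 4**3) - 413) = 1/((-5 + 64) - 413) = 1/(59 - 413) = 1/(-354) = -1/354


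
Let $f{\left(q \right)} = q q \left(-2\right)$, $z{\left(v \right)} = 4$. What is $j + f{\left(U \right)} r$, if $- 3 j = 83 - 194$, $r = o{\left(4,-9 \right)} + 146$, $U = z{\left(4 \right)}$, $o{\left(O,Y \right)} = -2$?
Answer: $-4571$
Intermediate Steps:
$U = 4$
$f{\left(q \right)} = - 2 q^{2}$ ($f{\left(q \right)} = q^{2} \left(-2\right) = - 2 q^{2}$)
$r = 144$ ($r = -2 + 146 = 144$)
$j = 37$ ($j = - \frac{83 - 194}{3} = \left(- \frac{1}{3}\right) \left(-111\right) = 37$)
$j + f{\left(U \right)} r = 37 + - 2 \cdot 4^{2} \cdot 144 = 37 + \left(-2\right) 16 \cdot 144 = 37 - 4608 = -4571$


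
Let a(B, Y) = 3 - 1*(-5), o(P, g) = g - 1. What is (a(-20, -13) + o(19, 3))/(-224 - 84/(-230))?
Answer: -575/12859 ≈ -0.044716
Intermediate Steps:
o(P, g) = -1 + g
a(B, Y) = 8 (a(B, Y) = 3 + 5 = 8)
(a(-20, -13) + o(19, 3))/(-224 - 84/(-230)) = (8 + (-1 + 3))/(-224 - 84/(-230)) = (8 + 2)/(-224 - 84*(-1/230)) = 10/(-224 + 42/115) = 10/(-25718/115) = 10*(-115/25718) = -575/12859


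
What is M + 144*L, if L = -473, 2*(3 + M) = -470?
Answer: -68350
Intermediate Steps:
M = -238 (M = -3 + (1/2)*(-470) = -3 - 235 = -238)
M + 144*L = -238 + 144*(-473) = -238 - 68112 = -68350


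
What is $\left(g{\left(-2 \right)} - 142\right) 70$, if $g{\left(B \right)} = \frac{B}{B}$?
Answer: $-9870$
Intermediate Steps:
$g{\left(B \right)} = 1$
$\left(g{\left(-2 \right)} - 142\right) 70 = \left(1 - 142\right) 70 = \left(-141\right) 70 = -9870$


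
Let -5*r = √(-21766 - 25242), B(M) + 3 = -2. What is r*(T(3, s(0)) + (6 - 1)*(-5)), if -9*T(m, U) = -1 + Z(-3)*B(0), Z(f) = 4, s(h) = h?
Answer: 272*I*√2938/15 ≈ 982.89*I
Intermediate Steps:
B(M) = -5 (B(M) = -3 - 2 = -5)
T(m, U) = 7/3 (T(m, U) = -(-1 + 4*(-5))/9 = -(-1 - 20)/9 = -⅑*(-21) = 7/3)
r = -4*I*√2938/5 (r = -√(-21766 - 25242)/5 = -4*I*√2938/5 ≈ -43.363*I)
r*(T(3, s(0)) + (6 - 1)*(-5)) = (-4*I*√2938/5)*(7/3 + (6 - 1)*(-5)) = (-4*I*√2938/5)*(7/3 + 5*(-5)) = (-4*I*√2938/5)*(7/3 - 25) = -4*I*√2938/5*(-68/3) = 272*I*√2938/15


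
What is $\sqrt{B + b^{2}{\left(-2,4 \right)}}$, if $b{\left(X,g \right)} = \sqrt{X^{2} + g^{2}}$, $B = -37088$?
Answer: $2 i \sqrt{9267} \approx 192.53 i$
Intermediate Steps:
$\sqrt{B + b^{2}{\left(-2,4 \right)}} = \sqrt{-37088 + \left(\sqrt{\left(-2\right)^{2} + 4^{2}}\right)^{2}} = \sqrt{-37088 + \left(\sqrt{4 + 16}\right)^{2}} = \sqrt{-37088 + \left(\sqrt{20}\right)^{2}} = \sqrt{-37088 + \left(2 \sqrt{5}\right)^{2}} = \sqrt{-37088 + 20} = \sqrt{-37068} = 2 i \sqrt{9267}$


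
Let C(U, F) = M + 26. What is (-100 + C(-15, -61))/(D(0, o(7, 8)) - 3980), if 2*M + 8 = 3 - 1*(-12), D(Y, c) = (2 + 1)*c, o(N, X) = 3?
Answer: 141/7942 ≈ 0.017754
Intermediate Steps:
D(Y, c) = 3*c
M = 7/2 (M = -4 + (3 - 1*(-12))/2 = -4 + (3 + 12)/2 = -4 + (½)*15 = -4 + 15/2 = 7/2 ≈ 3.5000)
C(U, F) = 59/2 (C(U, F) = 7/2 + 26 = 59/2)
(-100 + C(-15, -61))/(D(0, o(7, 8)) - 3980) = (-100 + 59/2)/(3*3 - 3980) = -141/(2*(9 - 3980)) = -141/2/(-3971) = -141/2*(-1/3971) = 141/7942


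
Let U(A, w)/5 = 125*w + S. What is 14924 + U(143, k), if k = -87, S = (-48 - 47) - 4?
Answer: -39946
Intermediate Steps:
S = -99 (S = -95 - 4 = -99)
U(A, w) = -495 + 625*w (U(A, w) = 5*(125*w - 99) = 5*(-99 + 125*w) = -495 + 625*w)
14924 + U(143, k) = 14924 + (-495 + 625*(-87)) = 14924 + (-495 - 54375) = 14924 - 54870 = -39946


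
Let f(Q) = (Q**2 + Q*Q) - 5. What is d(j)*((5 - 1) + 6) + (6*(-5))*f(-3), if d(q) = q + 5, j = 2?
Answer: -320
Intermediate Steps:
f(Q) = -5 + 2*Q**2 (f(Q) = (Q**2 + Q**2) - 5 = 2*Q**2 - 5 = -5 + 2*Q**2)
d(q) = 5 + q
d(j)*((5 - 1) + 6) + (6*(-5))*f(-3) = (5 + 2)*((5 - 1) + 6) + (6*(-5))*(-5 + 2*(-3)**2) = 7*(4 + 6) - 30*(-5 + 2*9) = 7*10 - 30*(-5 + 18) = 70 - 30*13 = 70 - 390 = -320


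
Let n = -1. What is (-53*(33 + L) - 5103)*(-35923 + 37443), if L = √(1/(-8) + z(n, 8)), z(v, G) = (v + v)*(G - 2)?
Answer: -10415040 - 20140*I*√194 ≈ -1.0415e+7 - 2.8052e+5*I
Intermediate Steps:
z(v, G) = 2*v*(-2 + G) (z(v, G) = (2*v)*(-2 + G) = 2*v*(-2 + G))
L = I*√194/4 (L = √(1/(-8) + 2*(-1)*(-2 + 8)) = √(-⅛ + 2*(-1)*6) = √(-⅛ - 12) = √(-97/8) = I*√194/4 ≈ 3.4821*I)
(-53*(33 + L) - 5103)*(-35923 + 37443) = (-53*(33 + I*√194/4) - 5103)*(-35923 + 37443) = ((-1749 - 53*I*√194/4) - 5103)*1520 = (-6852 - 53*I*√194/4)*1520 = -10415040 - 20140*I*√194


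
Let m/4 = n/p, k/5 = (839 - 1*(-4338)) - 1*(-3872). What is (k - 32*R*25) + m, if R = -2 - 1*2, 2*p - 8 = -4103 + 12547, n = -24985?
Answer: 102314315/2113 ≈ 48421.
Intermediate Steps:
p = 4226 (p = 4 + (-4103 + 12547)/2 = 4 + (1/2)*8444 = 4 + 4222 = 4226)
R = -4 (R = -2 - 2 = -4)
k = 45245 (k = 5*((839 - 1*(-4338)) - 1*(-3872)) = 5*((839 + 4338) + 3872) = 5*(5177 + 3872) = 5*9049 = 45245)
m = -49970/2113 (m = 4*(-24985/4226) = -49970/2113 ≈ -23.649)
(k - 32*R*25) + m = (45245 - 32*(-4)*25) - 49970/2113 = (45245 + 128*25) - 49970/2113 = (45245 + 3200) - 49970/2113 = 48445 - 49970/2113 = 102314315/2113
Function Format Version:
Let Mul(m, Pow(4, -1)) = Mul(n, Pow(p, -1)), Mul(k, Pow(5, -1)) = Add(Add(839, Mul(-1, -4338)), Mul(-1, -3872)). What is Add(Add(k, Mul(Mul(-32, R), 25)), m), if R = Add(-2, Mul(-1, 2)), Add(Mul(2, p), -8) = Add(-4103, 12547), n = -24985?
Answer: Rational(102314315, 2113) ≈ 48421.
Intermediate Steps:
p = 4226 (p = Add(4, Mul(Rational(1, 2), Add(-4103, 12547))) = Add(4, Mul(Rational(1, 2), 8444)) = Add(4, 4222) = 4226)
R = -4 (R = Add(-2, -2) = -4)
k = 45245 (k = Mul(5, Add(Add(839, Mul(-1, -4338)), Mul(-1, -3872))) = Mul(5, Add(Add(839, 4338), 3872)) = Mul(5, Add(5177, 3872)) = Mul(5, 9049) = 45245)
m = Rational(-49970, 2113) (m = Mul(4, Mul(-24985, Pow(4226, -1))) = Mul(4, Mul(-24985, Rational(1, 4226))) = Mul(4, Rational(-24985, 4226)) = Rational(-49970, 2113) ≈ -23.649)
Add(Add(k, Mul(Mul(-32, R), 25)), m) = Add(Add(45245, Mul(Mul(-32, -4), 25)), Rational(-49970, 2113)) = Add(Add(45245, Mul(128, 25)), Rational(-49970, 2113)) = Add(Add(45245, 3200), Rational(-49970, 2113)) = Add(48445, Rational(-49970, 2113)) = Rational(102314315, 2113)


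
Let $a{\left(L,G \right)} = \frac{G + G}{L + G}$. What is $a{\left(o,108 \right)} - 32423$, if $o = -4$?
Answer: $- \frac{421472}{13} \approx -32421.0$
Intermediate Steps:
$a{\left(L,G \right)} = \frac{2 G}{G + L}$
$a{\left(o,108 \right)} - 32423 = 2 \cdot 108 \frac{1}{108 - 4} - 32423 = 2 \cdot 108 \cdot \frac{1}{104} - 32423 = \frac{27}{13} - 32423 = - \frac{421472}{13}$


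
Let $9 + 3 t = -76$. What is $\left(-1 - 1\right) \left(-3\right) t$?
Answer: $-170$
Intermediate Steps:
$t = - \frac{85}{3}$ ($t = -3 + \frac{1}{3} \left(-76\right) = -3 - \frac{76}{3} = - \frac{85}{3} \approx -28.333$)
$\left(-1 - 1\right) \left(-3\right) t = \left(-1 - 1\right) \left(-3\right) \left(- \frac{85}{3}\right) = \left(-2\right) \left(-3\right) \left(- \frac{85}{3}\right) = 6 \left(- \frac{85}{3}\right) = -170$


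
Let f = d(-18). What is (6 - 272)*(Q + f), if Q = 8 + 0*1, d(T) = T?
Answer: 2660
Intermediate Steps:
f = -18
Q = 8 (Q = 8 + 0 = 8)
(6 - 272)*(Q + f) = (6 - 272)*(8 - 18) = -266*(-10) = 2660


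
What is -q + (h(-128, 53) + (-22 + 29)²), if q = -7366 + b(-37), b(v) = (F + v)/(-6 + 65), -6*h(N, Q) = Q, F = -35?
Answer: 2622215/354 ≈ 7407.4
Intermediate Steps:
h(N, Q) = -Q/6
b(v) = -35/59 + v/59 (b(v) = (-35 + v)/(-6 + 65) = (-35 + v)/59 = (-35 + v)*(1/59) = -35/59 + v/59)
q = -434666/59 (q = -7366 + (-35/59 + (1/59)*(-37)) = -7366 + (-35/59 - 37/59) = -7366 - 72/59 = -434666/59 ≈ -7367.2)
-q + (h(-128, 53) + (-22 + 29)²) = -1*(-434666/59) + (-⅙*53 + (-22 + 29)²) = 434666/59 + (-53/6 + 7²) = 434666/59 + (-53/6 + 49) = 434666/59 + 241/6 = 2622215/354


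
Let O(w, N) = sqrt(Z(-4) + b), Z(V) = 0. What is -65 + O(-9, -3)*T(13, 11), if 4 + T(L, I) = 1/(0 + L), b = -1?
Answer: -65 - 51*I/13 ≈ -65.0 - 3.9231*I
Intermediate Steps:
O(w, N) = I (O(w, N) = sqrt(0 - 1) = sqrt(-1) = I)
T(L, I) = -4 + 1/L (T(L, I) = -4 + 1/(0 + L) = -4 + 1/L)
-65 + O(-9, -3)*T(13, 11) = -65 + I*(-4 + 1/13) = -65 + I*(-51/13) = -65 - 51*I/13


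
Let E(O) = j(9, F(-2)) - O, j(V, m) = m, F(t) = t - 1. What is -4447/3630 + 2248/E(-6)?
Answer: 905211/1210 ≈ 748.11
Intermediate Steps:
F(t) = -1 + t
E(O) = -3 - O (E(O) = (-1 - 2) - O = -3 - O)
-4447/3630 + 2248/E(-6) = -4447/3630 + 2248/(-3 - 1*(-6)) = -4447*1/3630 + 2248/(-3 + 6) = -4447/3630 + 2248/3 = 905211/1210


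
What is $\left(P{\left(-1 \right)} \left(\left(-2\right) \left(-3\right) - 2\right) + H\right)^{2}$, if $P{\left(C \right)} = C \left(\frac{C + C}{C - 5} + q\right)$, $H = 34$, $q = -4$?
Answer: $\frac{21316}{9} \approx 2368.4$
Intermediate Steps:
$P{\left(C \right)} = C \left(-4 + \frac{2 C}{-5 + C}\right)$ ($P{\left(C \right)} = C \left(\frac{C + C}{C - 5} - 4\right) = C \left(\frac{2 C}{-5 + C} - 4\right) = C \left(-4 + \frac{2 C}{-5 + C}\right)$)
$\left(P{\left(-1 \right)} \left(\left(-2\right) \left(-3\right) - 2\right) + H\right)^{2} = \left(2 \left(-1\right) \frac{1}{-5 - 1} \left(10 - -1\right) \left(\left(-2\right) \left(-3\right) - 2\right) + 34\right)^{2} = \left(2 \left(-1\right) \frac{1}{-6} \left(10 + 1\right) \left(6 - 2\right) + 34\right)^{2} = \left(2 \left(-1\right) \left(- \frac{1}{6}\right) 11 \cdot 4 + 34\right)^{2} = \left(\frac{11}{3} \cdot 4 + 34\right)^{2} = \left(\frac{44}{3} + 34\right)^{2} = \left(\frac{146}{3}\right)^{2} = \frac{21316}{9}$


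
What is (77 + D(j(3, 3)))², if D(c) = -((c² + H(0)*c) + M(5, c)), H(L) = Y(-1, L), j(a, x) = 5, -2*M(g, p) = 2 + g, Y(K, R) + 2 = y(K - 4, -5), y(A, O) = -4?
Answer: 29241/4 ≈ 7310.3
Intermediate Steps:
Y(K, R) = -6 (Y(K, R) = -2 - 4 = -6)
M(g, p) = -1 - g/2 (M(g, p) = -(2 + g)/2 = -1 - g/2)
H(L) = -6
D(c) = 7/2 - c² + 6*c (D(c) = -((c² - 6*c) + (-1 - ½*5)) = -((c² - 6*c) + (-1 - 5/2)) = -((c² - 6*c) - 7/2) = -(-7/2 + c² - 6*c) = 7/2 - c² + 6*c)
(77 + D(j(3, 3)))² = (77 + (7/2 - 1*5² + 6*5))² = (77 + (7/2 - 1*25 + 30))² = (77 + (7/2 - 25 + 30))² = (77 + 17/2)² = (171/2)² = 29241/4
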